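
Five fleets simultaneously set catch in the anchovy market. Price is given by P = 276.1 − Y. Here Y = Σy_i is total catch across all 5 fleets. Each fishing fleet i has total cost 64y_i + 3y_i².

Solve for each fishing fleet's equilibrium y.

A representative fishing fleet's profit is π_i = y_i(276.1 − Y) − 64y_i − 3y_i², with Y = y_i + Σ_{j≠i} y_j.
First-order condition: 212.1 − 8y_i − Σ_{j≠i} y_j = 0.
Imposing symmetry (y_j = y for all j) turns Σ_{j≠i} y_j into 4y, so 212.1 = 12y and y = 17.675.

17.675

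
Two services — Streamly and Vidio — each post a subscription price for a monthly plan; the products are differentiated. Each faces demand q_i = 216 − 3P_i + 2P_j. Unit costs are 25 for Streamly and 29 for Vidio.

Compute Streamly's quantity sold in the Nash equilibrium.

Streamly's profit: π = (P_{Streamly} − 25)(216 − 3P_{Streamly} + 2P_{Vidio}).
∂π/∂P_{Streamly} = 291 − 6P_{Streamly} + 2P_{Vidio} = 0 ⇒ P_{Streamly} = 48.5 + (1/3)P_{Vidio}.
Similarly P_{Vidio} = 50.5 + (1/3)P_{Streamly}.
Solving the two reaction functions simultaneously: (1 − (1/3)(1/3))P_{Streamly} = 48.5 + (1/3)·50.5, so (8/9)P_{Streamly} = 196/3 and P_{Streamly} = 73.5.
Then P_{Vidio} = 50.5 + (1/3)·73.5 = 75.
q_{Streamly} = 216 − 3·73.5 + 2·75 = 145.5.

145.5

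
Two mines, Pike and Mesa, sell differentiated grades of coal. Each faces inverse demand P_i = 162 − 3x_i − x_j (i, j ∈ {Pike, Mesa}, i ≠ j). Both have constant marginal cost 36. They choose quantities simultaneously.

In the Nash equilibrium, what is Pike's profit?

Mine Pike's profit: π = x_{Pike}(162 − 3x_{Pike} − x_{Mesa}) − 36x_{Pike}.
∂π/∂x_{Pike} = 126 − 6x_{Pike} − x_{Mesa} = 0 ⇒ x_{Pike} = 21 − (1/6)x_{Mesa}.
Setting x_{Pike} = x_{Mesa} in the reaction function: x_{Pike} = 21 − (1/6)x_{Pike}, so x_{Pike} = 21 / (7/6) = 18.
P_{Pike} = 162 − 3·18 − 18 = 90.
Profit = (90 − 36)·18 = 972.

972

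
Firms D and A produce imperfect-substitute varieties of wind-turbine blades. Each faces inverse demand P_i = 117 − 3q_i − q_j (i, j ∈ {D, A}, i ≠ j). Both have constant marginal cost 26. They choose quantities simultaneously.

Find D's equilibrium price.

65

Firm D's profit: π = q_D(117 − 3q_D − q_A) − 26q_D.
∂π/∂q_D = 91 − 6q_D − q_A = 0 ⇒ q_D = 91/6 − (1/6)q_A.
By symmetry q_A = q_D; substituting into the reaction function, (7/6)q_D = 91/6 and q_D = 13.
P_D = 117 − 3·13 − 13 = 65.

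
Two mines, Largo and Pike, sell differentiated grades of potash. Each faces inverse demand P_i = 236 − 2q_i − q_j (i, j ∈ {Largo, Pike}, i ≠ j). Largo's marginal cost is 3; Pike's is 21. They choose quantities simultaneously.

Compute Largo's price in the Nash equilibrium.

Mine Largo's profit: π = q_{Largo}(236 − 2q_{Largo} − q_{Pike}) − 3q_{Largo}.
∂π/∂q_{Largo} = 233 − 4q_{Largo} − q_{Pike} = 0 ⇒ q_{Largo} = 58.25 − 0.25q_{Pike}.
Similarly q_{Pike} = 53.75 − 0.25q_{Largo}.
Substituting the second reaction function into the first: q_{Largo} = 58.25 − 0.25(53.75 − 0.25q_{Largo}), which gives 0.9375q_{Largo} = 44.8125 ⇒ q_{Largo} = 47.8.
Then q_{Pike} = 53.75 − 0.25·47.8 = 41.8.
P_{Largo} = 236 − 2·47.8 − 41.8 = 98.6.

98.6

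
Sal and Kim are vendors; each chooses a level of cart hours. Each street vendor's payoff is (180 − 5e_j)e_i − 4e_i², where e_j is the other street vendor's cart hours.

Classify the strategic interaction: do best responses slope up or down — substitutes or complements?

strategic substitutes

Sal's payoff is (180 − 5e_K)e_S − 4e_S².
∂π/∂e_S = 180 − 5e_K − 8e_S = 0, so e_S = 22.5 − 0.625e_K.
The best-response slope de_S/de_K = −0.625 < 0: the reaction function is downward-sloping, so the choices are strategic substitutes.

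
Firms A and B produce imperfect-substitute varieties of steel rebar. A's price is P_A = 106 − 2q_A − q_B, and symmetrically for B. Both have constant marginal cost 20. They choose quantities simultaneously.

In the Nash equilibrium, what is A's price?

54.4

Firm A's profit: π = q_A(106 − 2q_A − q_B) − 20q_A.
∂π/∂q_A = 86 − 4q_A − q_B = 0 ⇒ q_A = 21.5 − 0.25q_B.
By symmetry q_B = q_A; substituting into the reaction function, 1.25q_A = 21.5 and q_A = 17.2.
P_A = 106 − 2·17.2 − 17.2 = 54.4.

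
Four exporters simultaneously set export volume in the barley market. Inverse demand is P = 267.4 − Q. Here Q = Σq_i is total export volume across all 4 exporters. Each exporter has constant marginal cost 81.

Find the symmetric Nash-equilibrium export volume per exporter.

37.28

A representative exporter's profit is π_i = q_i(267.4 − Q) − 81q_i, with Q = q_i + Σ_{j≠i} q_j.
First-order condition: 186.4 − 2q_i − Σ_{j≠i} q_j = 0.
Imposing symmetry (q_j = q for all j) turns Σ_{j≠i} q_j into 3q, so 186.4 = 5q and q = 37.28.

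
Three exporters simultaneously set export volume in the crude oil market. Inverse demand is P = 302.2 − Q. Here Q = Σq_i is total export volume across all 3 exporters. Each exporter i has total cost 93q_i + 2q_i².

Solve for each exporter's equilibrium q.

A representative exporter's profit is π_i = q_i(302.2 − Q) − 93q_i − 2q_i², with Q = q_i + Σ_{j≠i} q_j.
First-order condition: 209.2 − 6q_i − Σ_{j≠i} q_j = 0.
Imposing symmetry (q_j = q for all j) turns Σ_{j≠i} q_j into 2q, so 209.2 = 8q and q = 26.15.

26.15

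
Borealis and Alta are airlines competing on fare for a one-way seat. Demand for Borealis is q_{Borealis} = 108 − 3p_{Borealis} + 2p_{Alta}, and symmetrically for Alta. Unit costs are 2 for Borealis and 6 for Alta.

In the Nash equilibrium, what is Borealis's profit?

2227.6875

Borealis's profit: π = (p_{Borealis} − 2)(108 − 3p_{Borealis} + 2p_{Alta}).
∂π/∂p_{Borealis} = 114 − 6p_{Borealis} + 2p_{Alta} = 0 ⇒ p_{Borealis} = 19 + (1/3)p_{Alta}.
Similarly p_{Alta} = 21 + (1/3)p_{Borealis}.
Solving the two reaction functions simultaneously: (1 − (1/3)(1/3))p_{Borealis} = 19 + (1/3)·21, so (8/9)p_{Borealis} = 26 and p_{Borealis} = 29.25.
Then p_{Alta} = 21 + (1/3)·29.25 = 30.75.
q_{Borealis} = 108 − 3·29.25 + 2·30.75 = 81.75.
Profit = (29.25 − 2)·81.75 = 2227.6875.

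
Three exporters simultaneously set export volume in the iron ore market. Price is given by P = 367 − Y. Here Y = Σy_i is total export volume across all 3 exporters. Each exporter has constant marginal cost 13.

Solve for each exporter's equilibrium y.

A representative exporter's profit is π_i = y_i(367 − Y) − 13y_i, with Y = y_i + Σ_{j≠i} y_j.
First-order condition: 354 − 2y_i − Σ_{j≠i} y_j = 0.
In a symmetric equilibrium every exporter chooses the same y, so Σ_{j≠i} y_j = 2y. The condition becomes 354 − 4y = 0, giving y = 354/4 = 88.5.

88.5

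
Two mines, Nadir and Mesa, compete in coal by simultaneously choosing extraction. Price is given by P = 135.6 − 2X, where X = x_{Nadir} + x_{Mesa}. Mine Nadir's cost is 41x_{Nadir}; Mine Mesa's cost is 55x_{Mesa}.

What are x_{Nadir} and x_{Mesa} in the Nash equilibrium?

18.1, 11.1

Mine Nadir's profit: π = x_{Nadir}(135.6 − 2(x_{Nadir} + x_{Mesa})) − 41x_{Nadir}.
∂π/∂x_{Nadir} = 94.6 − 4x_{Nadir} − 2x_{Mesa} = 0, so x_{Nadir} = 23.65 − 0.5x_{Mesa}.
By the same steps for Mesa: x_{Mesa} = 20.15 − 0.5x_{Nadir}.
Solving the two reaction functions simultaneously: (1 − (−0.5)(−0.5))x_{Nadir} = 23.65 − 0.5·20.15, so 0.75x_{Nadir} = 13.575 and x_{Nadir} = 18.1.
Then x_{Mesa} = 20.15 − 0.5·18.1 = 11.1.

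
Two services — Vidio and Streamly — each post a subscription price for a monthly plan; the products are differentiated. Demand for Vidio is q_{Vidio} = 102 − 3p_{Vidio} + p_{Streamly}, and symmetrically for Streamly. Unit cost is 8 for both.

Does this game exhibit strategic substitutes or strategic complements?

strategic complements

Vidio's profit: π = (p_{Vidio} − 8)(102 − 3p_{Vidio} + p_{Streamly}).
∂π/∂p_{Vidio} = 126 − 6p_{Vidio} + p_{Streamly} = 0 ⇒ p_{Vidio} = 21 + (1/6)p_{Streamly}.
The best-response slope dp_{Vidio}/dp_{Streamly} = 1/6 > 0: the reaction function is upward-sloping, so the choices are strategic complements.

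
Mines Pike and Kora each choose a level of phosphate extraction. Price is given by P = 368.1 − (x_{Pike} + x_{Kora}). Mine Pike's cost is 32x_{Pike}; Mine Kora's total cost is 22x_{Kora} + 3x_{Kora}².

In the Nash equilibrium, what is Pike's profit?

24392.1924

Mine Pike's profit: π = x_{Pike}(368.1 − (x_{Pike} + x_{Kora})) − 32x_{Pike}.
∂π/∂x_{Pike} = 336.1 − 2x_{Pike} − x_{Kora} = 0, so x_{Pike} = 168.05 − 0.5x_{Kora}.
For Kora: ∂π/∂x_{Kora} = 346.1 − 8x_{Kora} − x_{Pike} = 0 ⇒ x_{Kora} = 43.2625 − 0.125x_{Pike}.
Substituting the second reaction function into the first: x_{Pike} = 168.05 − 0.5(43.2625 − 0.125x_{Pike}), which gives 0.9375x_{Pike} = 23427/160 ⇒ x_{Pike} = 156.18.
Then x_{Kora} = 43.2625 − 0.125·156.18 = 23.74.
Price P = 368.1 − 179.92 = 188.18.
Pike's profit: (188.18 − 32)·156.18 = 24392.1924.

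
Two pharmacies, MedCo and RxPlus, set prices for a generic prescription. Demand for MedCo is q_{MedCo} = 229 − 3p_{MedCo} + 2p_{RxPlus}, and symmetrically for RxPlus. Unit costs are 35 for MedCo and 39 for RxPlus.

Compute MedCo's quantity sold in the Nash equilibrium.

147.75

MedCo's profit: π = (p_{MedCo} − 35)(229 − 3p_{MedCo} + 2p_{RxPlus}).
∂π/∂p_{MedCo} = 334 − 6p_{MedCo} + 2p_{RxPlus} = 0 ⇒ p_{MedCo} = 167/3 + (1/3)p_{RxPlus}.
Similarly p_{RxPlus} = 173/3 + (1/3)p_{MedCo}.
Plugging p_{RxPlus} into MedCo's best response: p_{MedCo} = 167/3 + (1/3)(173/3 + (1/3)p_{MedCo}) ⇒ (8/9)p_{MedCo} = 674/9, so p_{MedCo} = 84.25.
Then p_{RxPlus} = 173/3 + (1/3)·84.25 = 85.75.
q_{MedCo} = 229 − 3·84.25 + 2·85.75 = 147.75.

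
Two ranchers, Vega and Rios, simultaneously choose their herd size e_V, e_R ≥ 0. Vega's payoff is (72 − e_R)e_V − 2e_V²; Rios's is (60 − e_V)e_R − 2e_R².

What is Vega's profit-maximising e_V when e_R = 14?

Expanding Vega's payoff: 72e_V − e_Re_V − 2e_V².
∂π/∂e_V = 72 − e_R − 4e_V = 0, so e_V = 18 − 0.25e_R.
At e_R = 14: e_V = 18 − 0.25·14 = 14.5.

14.5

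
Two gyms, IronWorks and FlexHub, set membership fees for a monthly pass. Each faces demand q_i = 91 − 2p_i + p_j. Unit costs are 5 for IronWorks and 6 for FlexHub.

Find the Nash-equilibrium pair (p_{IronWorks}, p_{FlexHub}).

33.8, 34.2

IronWorks's profit: π = (p_{IronWorks} − 5)(91 − 2p_{IronWorks} + p_{FlexHub}).
∂π/∂p_{IronWorks} = 101 − 4p_{IronWorks} + p_{FlexHub} = 0 ⇒ p_{IronWorks} = 25.25 + 0.25p_{FlexHub}.
Similarly p_{FlexHub} = 25.75 + 0.25p_{IronWorks}.
Solving the two reaction functions simultaneously: (1 − (0.25)(0.25))p_{IronWorks} = 25.25 + 0.25·25.75, so 0.9375p_{IronWorks} = 31.6875 and p_{IronWorks} = 33.8.
Then p_{FlexHub} = 25.75 + 0.25·33.8 = 34.2.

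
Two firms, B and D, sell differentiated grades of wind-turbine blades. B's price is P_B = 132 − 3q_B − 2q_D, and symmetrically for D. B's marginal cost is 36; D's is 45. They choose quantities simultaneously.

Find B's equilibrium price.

73.6875

Firm B's profit: π = q_B(132 − 3q_B − 2q_D) − 36q_B.
∂π/∂q_B = 96 − 6q_B − 2q_D = 0 ⇒ q_B = 16 − (1/3)q_D.
Similarly q_D = 14.5 − (1/3)q_B.
Substituting the second reaction function into the first: q_B = 16 − (1/3)(14.5 − (1/3)q_B), which gives (8/9)q_B = 67/6 ⇒ q_B = 12.5625.
Then q_D = 14.5 − (1/3)·12.5625 = 10.3125.
P_B = 132 − 3·12.5625 − 2·10.3125 = 73.6875.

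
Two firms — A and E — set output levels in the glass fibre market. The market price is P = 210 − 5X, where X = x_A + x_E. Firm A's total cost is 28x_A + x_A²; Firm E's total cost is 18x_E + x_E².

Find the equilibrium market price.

100

Firm A's profit: π = x_A(210 − 5(x_A + x_E)) − 28x_A − x_A².
∂π/∂x_A = 182 − 12x_A − 5x_E = 0, so x_A = 91/6 − (5/12)x_E.
By the same steps for E: x_E = 16 − (5/12)x_A.
Plugging x_E into A's best response: x_A = 91/6 − (5/12)(16 − (5/12)x_A) ⇒ (119/144)x_A = 8.5, so x_A = 72/7.
Then x_E = 16 − (5/12)·(72/7) = 82/7.
Equilibrium price: P = 210 − 5·22 = 100.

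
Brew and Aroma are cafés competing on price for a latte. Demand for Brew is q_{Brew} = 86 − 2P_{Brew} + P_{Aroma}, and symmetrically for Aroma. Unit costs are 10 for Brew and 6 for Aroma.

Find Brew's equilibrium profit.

Brew's profit: π = (P_{Brew} − 10)(86 − 2P_{Brew} + P_{Aroma}).
∂π/∂P_{Brew} = 106 − 4P_{Brew} + P_{Aroma} = 0 ⇒ P_{Brew} = 26.5 + 0.25P_{Aroma}.
Similarly P_{Aroma} = 24.5 + 0.25P_{Brew}.
Substituting the second reaction function into the first: P_{Brew} = 26.5 + 0.25(24.5 + 0.25P_{Brew}), which gives 0.9375P_{Brew} = 32.625 ⇒ P_{Brew} = 34.8.
Then P_{Aroma} = 24.5 + 0.25·34.8 = 33.2.
q_{Brew} = 86 − 2·34.8 + 33.2 = 49.6.
Profit = (34.8 − 10)·49.6 = 1230.08.

1230.08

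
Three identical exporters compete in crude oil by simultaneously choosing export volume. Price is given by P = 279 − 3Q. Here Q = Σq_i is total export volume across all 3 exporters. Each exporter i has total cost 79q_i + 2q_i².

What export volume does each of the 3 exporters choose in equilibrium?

12.5

A representative exporter's profit is π_i = q_i(279 − 3Q) − 79q_i − 2q_i², with Q = q_i + Σ_{j≠i} q_j.
First-order condition: 200 − 10q_i − 3Σ_{j≠i} q_j = 0.
With identical exporters, set every q_j = q: then 200 − 10q − 6q = 0, i.e. q = 200/16 = 12.5.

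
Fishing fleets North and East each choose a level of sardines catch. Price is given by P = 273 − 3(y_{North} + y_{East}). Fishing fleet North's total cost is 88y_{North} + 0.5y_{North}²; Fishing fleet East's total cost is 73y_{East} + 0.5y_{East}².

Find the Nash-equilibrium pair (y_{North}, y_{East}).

17.375, 21.125

Fishing fleet North's profit: π = y_{North}(273 − 3(y_{North} + y_{East})) − 88y_{North} − 0.5y_{North}².
∂π/∂y_{North} = 185 − 7y_{North} − 3y_{East} = 0, so y_{North} = 185/7 − (3/7)y_{East}.
By the same steps for East: y_{East} = 200/7 − (3/7)y_{North}.
Solving the two reaction functions simultaneously: (1 − (−3/7)(−3/7))y_{North} = 185/7 − (3/7)·(200/7), so (40/49)y_{North} = 695/49 and y_{North} = 17.375.
Then y_{East} = 200/7 − (3/7)·17.375 = 21.125.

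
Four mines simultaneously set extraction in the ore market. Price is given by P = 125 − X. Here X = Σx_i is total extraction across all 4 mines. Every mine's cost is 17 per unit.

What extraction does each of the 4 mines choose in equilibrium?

21.6

A representative mine's profit is π_i = x_i(125 − X) − 17x_i, with X = x_i + Σ_{j≠i} x_j.
First-order condition: 108 − 2x_i − Σ_{j≠i} x_j = 0.
Imposing symmetry (x_j = x for all j) turns Σ_{j≠i} x_j into 3x, so 108 = 5x and x = 21.6.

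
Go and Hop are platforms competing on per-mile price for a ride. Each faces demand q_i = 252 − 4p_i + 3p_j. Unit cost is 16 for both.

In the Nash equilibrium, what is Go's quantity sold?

188.8

Go's profit: π = (p_{Go} − 16)(252 − 4p_{Go} + 3p_{Hop}).
∂π/∂p_{Go} = 316 − 8p_{Go} + 3p_{Hop} = 0 ⇒ p_{Go} = 39.5 + 0.375p_{Hop}.
Setting p_{Go} = p_{Hop} in the reaction function: p_{Go} = 39.5 + 0.375p_{Go}, so p_{Go} = 39.5 / 0.625 = 63.2.
q_{Go} = 252 − 4·63.2 + 3·63.2 = 188.8.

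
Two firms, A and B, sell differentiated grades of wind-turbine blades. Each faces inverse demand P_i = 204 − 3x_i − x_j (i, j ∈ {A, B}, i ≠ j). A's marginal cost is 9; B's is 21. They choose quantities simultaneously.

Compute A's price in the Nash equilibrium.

93.6

Firm A's profit: π = x_A(204 − 3x_A − x_B) − 9x_A.
∂π/∂x_A = 195 − 6x_A − x_B = 0 ⇒ x_A = 32.5 − (1/6)x_B.
Similarly x_B = 30.5 − (1/6)x_A.
Solving the two reaction functions simultaneously: (1 − (−1/6)(−1/6))x_A = 32.5 − (1/6)·30.5, so (35/36)x_A = 329/12 and x_A = 28.2.
Then x_B = 30.5 − (1/6)·28.2 = 25.8.
P_A = 204 − 3·28.2 − 25.8 = 93.6.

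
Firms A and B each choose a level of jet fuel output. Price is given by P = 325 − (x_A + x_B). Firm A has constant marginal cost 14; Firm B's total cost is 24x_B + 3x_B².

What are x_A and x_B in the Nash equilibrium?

145.8, 19.4

Firm A's profit: π = x_A(325 − (x_A + x_B)) − 14x_A.
∂π/∂x_A = 311 − 2x_A − x_B = 0, so x_A = 155.5 − 0.5x_B.
For B: ∂π/∂x_B = 301 − 8x_B − x_A = 0 ⇒ x_B = 37.625 − 0.125x_A.
Solving the two reaction functions simultaneously: (1 − (−0.5)(−0.125))x_A = 155.5 − 0.5·37.625, so 0.9375x_A = 136.6875 and x_A = 145.8.
Then x_B = 37.625 − 0.125·145.8 = 19.4.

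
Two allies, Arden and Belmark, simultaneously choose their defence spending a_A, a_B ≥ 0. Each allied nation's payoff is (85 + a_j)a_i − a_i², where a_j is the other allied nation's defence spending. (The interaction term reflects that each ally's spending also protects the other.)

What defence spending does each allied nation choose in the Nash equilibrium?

85

Arden's payoff is (85 + a_B)a_A − a_A².
∂π/∂a_A = 85 + a_B − 2a_A = 0, so a_A = 42.5 + 0.5a_B.
The game is symmetric, so in equilibrium a_B = a_A: the reaction function gives 0.5a_A = 42.5, hence a_A = 85.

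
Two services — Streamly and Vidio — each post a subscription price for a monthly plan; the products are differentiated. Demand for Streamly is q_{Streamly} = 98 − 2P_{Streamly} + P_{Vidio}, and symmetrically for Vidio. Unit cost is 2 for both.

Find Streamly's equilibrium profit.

2048

Streamly's profit: π = (P_{Streamly} − 2)(98 − 2P_{Streamly} + P_{Vidio}).
∂π/∂P_{Streamly} = 102 − 4P_{Streamly} + P_{Vidio} = 0 ⇒ P_{Streamly} = 25.5 + 0.25P_{Vidio}.
Setting P_{Streamly} = P_{Vidio} in the reaction function: P_{Streamly} = 25.5 + 0.25P_{Streamly}, so P_{Streamly} = 25.5 / 0.75 = 34.
q_{Streamly} = 98 − 2·34 + 34 = 64.
Profit = (34 − 2)·64 = 2048.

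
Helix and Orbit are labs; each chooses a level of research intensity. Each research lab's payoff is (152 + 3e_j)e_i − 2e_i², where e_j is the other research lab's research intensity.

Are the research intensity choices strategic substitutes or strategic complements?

Helix's payoff is (152 + 3e_O)e_H − 2e_H².
∂π/∂e_H = 152 + 3e_O − 4e_H = 0, so e_H = 38 + 0.75e_O.
The best-response slope de_H/de_O = 0.75 > 0: the reaction function is upward-sloping, so the choices are strategic complements.

strategic complements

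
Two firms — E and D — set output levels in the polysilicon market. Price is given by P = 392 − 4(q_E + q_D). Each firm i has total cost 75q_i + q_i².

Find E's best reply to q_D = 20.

Firm E's profit: π = q_E(392 − 4(q_E + q_D)) − 75q_E − q_E².
∂π/∂q_E = 317 − 10q_E − 4q_D = 0, so q_E = 31.7 − 0.4q_D.
At q_D = 20: q_E = 31.7 − 0.4·20 = 23.7.

23.7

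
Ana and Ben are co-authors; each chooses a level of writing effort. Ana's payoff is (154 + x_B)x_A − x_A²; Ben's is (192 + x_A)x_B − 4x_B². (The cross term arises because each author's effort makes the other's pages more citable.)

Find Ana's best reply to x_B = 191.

172.5

Expanding Ana's payoff: 154x_A + x_Bx_A − x_A².
∂π/∂x_A = 154 + x_B − 2x_A = 0, so x_A = 77 + 0.5x_B.
At x_B = 191: x_A = 77 + 0.5·191 = 172.5.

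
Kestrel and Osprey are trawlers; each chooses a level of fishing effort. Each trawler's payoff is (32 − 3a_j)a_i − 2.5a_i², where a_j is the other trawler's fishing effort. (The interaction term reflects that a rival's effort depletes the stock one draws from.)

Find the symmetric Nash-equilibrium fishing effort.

Kestrel's payoff is (32 − 3a_O)a_K − 2.5a_K².
∂π/∂a_K = 32 − 3a_O − 5a_K = 0, so a_K = 6.4 − 0.6a_O.
The game is symmetric, so in equilibrium a_O = a_K: the reaction function gives 1.6a_K = 6.4, hence a_K = 4.

4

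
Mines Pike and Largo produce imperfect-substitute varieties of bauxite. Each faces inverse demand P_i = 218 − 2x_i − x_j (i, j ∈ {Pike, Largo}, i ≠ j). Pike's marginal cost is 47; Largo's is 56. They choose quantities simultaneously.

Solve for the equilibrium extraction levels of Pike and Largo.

Mine Pike's profit: π = x_{Pike}(218 − 2x_{Pike} − x_{Largo}) − 47x_{Pike}.
∂π/∂x_{Pike} = 171 − 4x_{Pike} − x_{Largo} = 0 ⇒ x_{Pike} = 42.75 − 0.25x_{Largo}.
Similarly x_{Largo} = 40.5 − 0.25x_{Pike}.
Plugging x_{Largo} into Pike's best response: x_{Pike} = 42.75 − 0.25(40.5 − 0.25x_{Pike}) ⇒ 0.9375x_{Pike} = 32.625, so x_{Pike} = 34.8.
Then x_{Largo} = 40.5 − 0.25·34.8 = 31.8.

34.8, 31.8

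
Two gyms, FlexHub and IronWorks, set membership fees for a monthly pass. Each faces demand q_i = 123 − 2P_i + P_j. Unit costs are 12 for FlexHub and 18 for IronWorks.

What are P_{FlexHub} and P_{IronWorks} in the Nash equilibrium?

49.8, 52.2

FlexHub's profit: π = (P_{FlexHub} − 12)(123 − 2P_{FlexHub} + P_{IronWorks}).
∂π/∂P_{FlexHub} = 147 − 4P_{FlexHub} + P_{IronWorks} = 0 ⇒ P_{FlexHub} = 36.75 + 0.25P_{IronWorks}.
Similarly P_{IronWorks} = 39.75 + 0.25P_{FlexHub}.
Plugging P_{IronWorks} into FlexHub's best response: P_{FlexHub} = 36.75 + 0.25(39.75 + 0.25P_{FlexHub}) ⇒ 0.9375P_{FlexHub} = 46.6875, so P_{FlexHub} = 49.8.
Then P_{IronWorks} = 39.75 + 0.25·49.8 = 52.2.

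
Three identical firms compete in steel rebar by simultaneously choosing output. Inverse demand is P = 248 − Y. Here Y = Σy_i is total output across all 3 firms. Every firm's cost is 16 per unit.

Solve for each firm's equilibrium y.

58

A representative firm's profit is π_i = y_i(248 − Y) − 16y_i, with Y = y_i + Σ_{j≠i} y_j.
First-order condition: 232 − 2y_i − Σ_{j≠i} y_j = 0.
Imposing symmetry (y_j = y for all j) turns Σ_{j≠i} y_j into 2y, so 232 = 4y and y = 58.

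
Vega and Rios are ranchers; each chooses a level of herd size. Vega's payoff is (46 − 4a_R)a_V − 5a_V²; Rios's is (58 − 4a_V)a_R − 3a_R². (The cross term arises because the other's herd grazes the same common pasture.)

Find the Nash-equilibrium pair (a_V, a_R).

Expanding Vega's payoff: 46a_V − 4a_Ra_V − 5a_V².
∂π/∂a_V = 46 − 4a_R − 10a_V = 0, so a_V = 4.6 − 0.4a_R.
Likewise for Rios: a_R = 29/3 − (2/3)a_V.
Solving the two reaction functions simultaneously: (1 − (−0.4)(−2/3))a_V = 4.6 − 0.4·(29/3), so (11/15)a_V = 11/15 and a_V = 1.
Then a_R = 29/3 − (2/3)·1 = 9.

1, 9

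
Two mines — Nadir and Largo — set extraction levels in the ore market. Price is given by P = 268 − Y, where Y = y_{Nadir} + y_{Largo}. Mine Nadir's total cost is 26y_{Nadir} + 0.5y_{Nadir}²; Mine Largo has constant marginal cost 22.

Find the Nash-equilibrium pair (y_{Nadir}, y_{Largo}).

47.6, 99.2

Mine Nadir's profit: π = y_{Nadir}(268 − (y_{Nadir} + y_{Largo})) − 26y_{Nadir} − 0.5y_{Nadir}².
∂π/∂y_{Nadir} = 242 − 3y_{Nadir} − y_{Largo} = 0, so y_{Nadir} = 242/3 − (1/3)y_{Largo}.
For Largo: ∂π/∂y_{Largo} = 246 − 2y_{Largo} − y_{Nadir} = 0 ⇒ y_{Largo} = 123 − 0.5y_{Nadir}.
Substituting the second reaction function into the first: y_{Nadir} = 242/3 − (1/3)(123 − 0.5y_{Nadir}), which gives (5/6)y_{Nadir} = 119/3 ⇒ y_{Nadir} = 47.6.
Then y_{Largo} = 123 − 0.5·47.6 = 99.2.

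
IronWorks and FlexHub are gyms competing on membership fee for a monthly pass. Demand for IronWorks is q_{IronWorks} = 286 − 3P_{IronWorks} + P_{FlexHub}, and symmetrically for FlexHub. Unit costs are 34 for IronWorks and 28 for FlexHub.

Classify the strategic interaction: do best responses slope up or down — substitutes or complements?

strategic complements

IronWorks's profit: π = (P_{IronWorks} − 34)(286 − 3P_{IronWorks} + P_{FlexHub}).
∂π/∂P_{IronWorks} = 388 − 6P_{IronWorks} + P_{FlexHub} = 0 ⇒ P_{IronWorks} = 194/3 + (1/6)P_{FlexHub}.
The best-response slope dP_{IronWorks}/dP_{FlexHub} = 1/6 > 0: the reaction function is upward-sloping, so the choices are strategic complements.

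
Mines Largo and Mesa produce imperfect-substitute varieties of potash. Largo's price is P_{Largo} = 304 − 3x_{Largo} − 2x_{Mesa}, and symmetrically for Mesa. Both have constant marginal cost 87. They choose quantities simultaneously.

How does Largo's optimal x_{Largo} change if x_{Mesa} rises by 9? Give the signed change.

Mine Largo's profit: π = x_{Largo}(304 − 3x_{Largo} − 2x_{Mesa}) − 87x_{Largo}.
∂π/∂x_{Largo} = 217 − 6x_{Largo} − 2x_{Mesa} = 0 ⇒ x_{Largo} = 217/6 − (1/3)x_{Mesa}.
The reaction-function slope is −1/3, so a 9-unit rise in x_{Mesa} moves x_{Largo} by −1/3 × 9 = −3. Largo's best response falls — the actions are strategic substitutes.

-3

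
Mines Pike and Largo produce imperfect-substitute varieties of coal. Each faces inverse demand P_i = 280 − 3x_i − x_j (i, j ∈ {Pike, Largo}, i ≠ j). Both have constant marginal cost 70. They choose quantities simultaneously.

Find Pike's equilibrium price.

160

Mine Pike's profit: π = x_{Pike}(280 − 3x_{Pike} − x_{Largo}) − 70x_{Pike}.
∂π/∂x_{Pike} = 210 − 6x_{Pike} − x_{Largo} = 0 ⇒ x_{Pike} = 35 − (1/6)x_{Largo}.
Setting x_{Pike} = x_{Largo} in the reaction function: x_{Pike} = 35 − (1/6)x_{Pike}, so x_{Pike} = 35 / (7/6) = 30.
P_{Pike} = 280 − 3·30 − 30 = 160.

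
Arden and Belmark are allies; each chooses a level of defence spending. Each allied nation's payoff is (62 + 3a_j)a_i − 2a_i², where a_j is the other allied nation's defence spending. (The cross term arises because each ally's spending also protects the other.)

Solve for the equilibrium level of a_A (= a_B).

62

Arden's payoff is (62 + 3a_B)a_A − 2a_A².
∂π/∂a_A = 62 + 3a_B − 4a_A = 0, so a_A = 15.5 + 0.75a_B.
Setting a_A = a_B in the reaction function: a_A = 15.5 + 0.75a_A, so a_A = 15.5 / 0.25 = 62.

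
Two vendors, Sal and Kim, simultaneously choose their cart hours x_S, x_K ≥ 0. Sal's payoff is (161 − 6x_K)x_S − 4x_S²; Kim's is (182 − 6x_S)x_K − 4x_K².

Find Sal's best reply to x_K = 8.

14.125

Expanding Sal's payoff: 161x_S − 6x_Kx_S − 4x_S².
∂π/∂x_S = 161 − 6x_K − 8x_S = 0, so x_S = 20.125 − 0.75x_K.
At x_K = 8: x_S = 20.125 − 0.75·8 = 14.125.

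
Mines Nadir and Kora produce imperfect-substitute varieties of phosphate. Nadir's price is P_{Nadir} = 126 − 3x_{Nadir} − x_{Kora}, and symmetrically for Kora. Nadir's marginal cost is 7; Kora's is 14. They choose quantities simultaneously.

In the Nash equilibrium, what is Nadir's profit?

Mine Nadir's profit: π = x_{Nadir}(126 − 3x_{Nadir} − x_{Kora}) − 7x_{Nadir}.
∂π/∂x_{Nadir} = 119 − 6x_{Nadir} − x_{Kora} = 0 ⇒ x_{Nadir} = 119/6 − (1/6)x_{Kora}.
Similarly x_{Kora} = 56/3 − (1/6)x_{Nadir}.
Substituting the second reaction function into the first: x_{Nadir} = 119/6 − (1/6)(56/3 − (1/6)x_{Nadir}), which gives (35/36)x_{Nadir} = 301/18 ⇒ x_{Nadir} = 17.2.
Then x_{Kora} = 56/3 − (1/6)·17.2 = 15.8.
P_{Nadir} = 126 − 3·17.2 − 15.8 = 58.6.
Profit = (58.6 − 7)·17.2 = 887.52.

887.52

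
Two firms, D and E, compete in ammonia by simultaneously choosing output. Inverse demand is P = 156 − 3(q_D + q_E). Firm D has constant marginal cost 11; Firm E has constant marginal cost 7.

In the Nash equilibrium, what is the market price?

58

Firm D's profit: π = q_D(156 − 3(q_D + q_E)) − 11q_D.
∂π/∂q_D = 145 − 6q_D − 3q_E = 0, so q_D = 145/6 − 0.5q_E.
By the same steps for E: q_E = 149/6 − 0.5q_D.
Solving the two reaction functions simultaneously: (1 − (−0.5)(−0.5))q_D = 145/6 − 0.5·(149/6), so 0.75q_D = 11.75 and q_D = 47/3.
Then q_E = 149/6 − 0.5·(47/3) = 17.
Equilibrium price: P = 156 − 3·(98/3) = 58.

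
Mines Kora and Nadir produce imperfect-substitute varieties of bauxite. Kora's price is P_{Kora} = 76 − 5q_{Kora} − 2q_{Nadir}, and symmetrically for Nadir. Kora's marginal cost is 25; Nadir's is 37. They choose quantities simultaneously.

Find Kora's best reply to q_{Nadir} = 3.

Mine Kora's profit: π = q_{Kora}(76 − 5q_{Kora} − 2q_{Nadir}) − 25q_{Kora}.
∂π/∂q_{Kora} = 51 − 10q_{Kora} − 2q_{Nadir} = 0 ⇒ q_{Kora} = 5.1 − 0.2q_{Nadir}.
At q_{Nadir} = 3: q_{Kora} = 5.1 − 0.2·3 = 4.5.

4.5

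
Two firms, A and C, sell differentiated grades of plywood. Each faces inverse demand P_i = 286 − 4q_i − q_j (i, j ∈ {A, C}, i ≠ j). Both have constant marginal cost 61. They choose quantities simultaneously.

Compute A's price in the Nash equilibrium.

161

Firm A's profit: π = q_A(286 − 4q_A − q_C) − 61q_A.
∂π/∂q_A = 225 − 8q_A − q_C = 0 ⇒ q_A = 28.125 − 0.125q_C.
By symmetry q_C = q_A; substituting into the reaction function, 1.125q_A = 28.125 and q_A = 25.
P_A = 286 − 4·25 − 25 = 161.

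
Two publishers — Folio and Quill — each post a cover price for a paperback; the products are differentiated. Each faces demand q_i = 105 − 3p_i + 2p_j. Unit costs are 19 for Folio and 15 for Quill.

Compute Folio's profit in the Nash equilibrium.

1291.6875

Folio's profit: π = (p_{Folio} − 19)(105 − 3p_{Folio} + 2p_{Quill}).
∂π/∂p_{Folio} = 162 − 6p_{Folio} + 2p_{Quill} = 0 ⇒ p_{Folio} = 27 + (1/3)p_{Quill}.
Similarly p_{Quill} = 25 + (1/3)p_{Folio}.
Solving the two reaction functions simultaneously: (1 − (1/3)(1/3))p_{Folio} = 27 + (1/3)·25, so (8/9)p_{Folio} = 106/3 and p_{Folio} = 39.75.
Then p_{Quill} = 25 + (1/3)·39.75 = 38.25.
q_{Folio} = 105 − 3·39.75 + 2·38.25 = 62.25.
Profit = (39.75 − 19)·62.25 = 1291.6875.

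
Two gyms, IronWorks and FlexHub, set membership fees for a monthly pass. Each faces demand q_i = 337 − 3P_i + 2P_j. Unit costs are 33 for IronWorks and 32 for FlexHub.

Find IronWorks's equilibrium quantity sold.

IronWorks's profit: π = (P_{IronWorks} − 33)(337 − 3P_{IronWorks} + 2P_{FlexHub}).
∂π/∂P_{IronWorks} = 436 − 6P_{IronWorks} + 2P_{FlexHub} = 0 ⇒ P_{IronWorks} = 218/3 + (1/3)P_{FlexHub}.
Similarly P_{FlexHub} = 433/6 + (1/3)P_{IronWorks}.
Substituting the second reaction function into the first: P_{IronWorks} = 218/3 + (1/3)(433/6 + (1/3)P_{IronWorks}), which gives (8/9)P_{IronWorks} = 1741/18 ⇒ P_{IronWorks} = 108.8125.
Then P_{FlexHub} = 433/6 + (1/3)·108.8125 = 108.4375.
q_{IronWorks} = 337 − 3·108.8125 + 2·108.4375 = 227.4375.

227.4375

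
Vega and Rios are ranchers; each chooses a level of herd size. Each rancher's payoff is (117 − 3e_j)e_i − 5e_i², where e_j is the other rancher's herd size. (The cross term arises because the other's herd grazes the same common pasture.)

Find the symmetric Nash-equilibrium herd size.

9

Vega's payoff is (117 − 3e_R)e_V − 5e_V².
∂π/∂e_V = 117 − 3e_R − 10e_V = 0, so e_V = 11.7 − 0.3e_R.
The game is symmetric, so in equilibrium e_R = e_V: the reaction function gives 1.3e_V = 11.7, hence e_V = 9.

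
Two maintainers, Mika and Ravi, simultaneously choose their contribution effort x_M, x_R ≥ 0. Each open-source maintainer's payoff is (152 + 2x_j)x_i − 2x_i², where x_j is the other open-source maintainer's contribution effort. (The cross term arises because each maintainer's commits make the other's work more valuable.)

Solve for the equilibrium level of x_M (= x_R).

Mika's payoff is (152 + 2x_R)x_M − 2x_M².
∂π/∂x_M = 152 + 2x_R − 4x_M = 0, so x_M = 38 + 0.5x_R.
The game is symmetric, so in equilibrium x_R = x_M: the reaction function gives 0.5x_M = 38, hence x_M = 76.

76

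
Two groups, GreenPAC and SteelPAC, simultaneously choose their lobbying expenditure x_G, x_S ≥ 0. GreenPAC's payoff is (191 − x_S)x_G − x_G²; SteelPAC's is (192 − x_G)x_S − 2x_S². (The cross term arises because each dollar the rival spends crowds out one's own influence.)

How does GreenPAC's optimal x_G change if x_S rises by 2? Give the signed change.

-1

Expanding GreenPAC's payoff: 191x_G − x_Sx_G − x_G².
∂π/∂x_G = 191 − x_S − 2x_G = 0, so x_G = 95.5 − 0.5x_S.
The reaction-function slope is −0.5, so a 2-unit rise in x_S moves x_G by −0.5 × 2 = −1. GreenPAC's best response falls — the actions are strategic substitutes.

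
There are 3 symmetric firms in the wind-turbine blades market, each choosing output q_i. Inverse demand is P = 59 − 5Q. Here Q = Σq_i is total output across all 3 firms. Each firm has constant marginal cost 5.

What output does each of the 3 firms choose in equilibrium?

A representative firm's profit is π_i = q_i(59 − 5Q) − 5q_i, with Q = q_i + Σ_{j≠i} q_j.
First-order condition: 54 − 10q_i − 5Σ_{j≠i} q_j = 0.
In a symmetric equilibrium every firm chooses the same q, so Σ_{j≠i} q_j = 2q. The condition becomes 54 − 20q = 0, giving q = 54/20 = 2.7.

2.7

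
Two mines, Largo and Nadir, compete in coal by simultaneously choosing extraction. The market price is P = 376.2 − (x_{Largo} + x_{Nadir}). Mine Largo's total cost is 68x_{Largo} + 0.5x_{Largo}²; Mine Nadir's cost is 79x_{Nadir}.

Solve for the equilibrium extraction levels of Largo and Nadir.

Mine Largo's profit: π = x_{Largo}(376.2 − (x_{Largo} + x_{Nadir})) − 68x_{Largo} − 0.5x_{Largo}².
∂π/∂x_{Largo} = 308.2 − 3x_{Largo} − x_{Nadir} = 0, so x_{Largo} = 1541/15 − (1/3)x_{Nadir}.
For Nadir: ∂π/∂x_{Nadir} = 297.2 − 2x_{Nadir} − x_{Largo} = 0 ⇒ x_{Nadir} = 148.6 − 0.5x_{Largo}.
Solving the two reaction functions simultaneously: (1 − (−1/3)(−0.5))x_{Largo} = 1541/15 − (1/3)·148.6, so (5/6)x_{Largo} = 53.2 and x_{Largo} = 63.84.
Then x_{Nadir} = 148.6 − 0.5·63.84 = 116.68.

63.84, 116.68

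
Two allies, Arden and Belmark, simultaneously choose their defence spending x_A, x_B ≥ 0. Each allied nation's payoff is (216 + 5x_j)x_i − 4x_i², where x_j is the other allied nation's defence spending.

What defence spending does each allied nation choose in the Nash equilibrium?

Arden's payoff is (216 + 5x_B)x_A − 4x_A².
∂π/∂x_A = 216 + 5x_B − 8x_A = 0, so x_A = 27 + 0.625x_B.
By symmetry x_B = x_A; substituting into the reaction function, 0.375x_A = 27 and x_A = 72.

72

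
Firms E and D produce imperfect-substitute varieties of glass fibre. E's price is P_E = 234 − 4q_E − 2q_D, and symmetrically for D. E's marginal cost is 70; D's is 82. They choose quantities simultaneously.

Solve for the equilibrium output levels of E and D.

16.8, 14.8

Firm E's profit: π = q_E(234 − 4q_E − 2q_D) − 70q_E.
∂π/∂q_E = 164 − 8q_E − 2q_D = 0 ⇒ q_E = 20.5 − 0.25q_D.
Similarly q_D = 19 − 0.25q_E.
Solving the two reaction functions simultaneously: (1 − (−0.25)(−0.25))q_E = 20.5 − 0.25·19, so 0.9375q_E = 15.75 and q_E = 16.8.
Then q_D = 19 − 0.25·16.8 = 14.8.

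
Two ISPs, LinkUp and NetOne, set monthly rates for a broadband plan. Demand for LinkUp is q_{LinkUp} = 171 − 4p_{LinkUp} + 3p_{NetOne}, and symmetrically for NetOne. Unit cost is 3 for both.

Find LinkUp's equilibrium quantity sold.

LinkUp's profit: π = (p_{LinkUp} − 3)(171 − 4p_{LinkUp} + 3p_{NetOne}).
∂π/∂p_{LinkUp} = 183 − 8p_{LinkUp} + 3p_{NetOne} = 0 ⇒ p_{LinkUp} = 22.875 + 0.375p_{NetOne}.
By symmetry p_{NetOne} = p_{LinkUp}; substituting into the reaction function, 0.625p_{LinkUp} = 22.875 and p_{LinkUp} = 36.6.
q_{LinkUp} = 171 − 4·36.6 + 3·36.6 = 134.4.

134.4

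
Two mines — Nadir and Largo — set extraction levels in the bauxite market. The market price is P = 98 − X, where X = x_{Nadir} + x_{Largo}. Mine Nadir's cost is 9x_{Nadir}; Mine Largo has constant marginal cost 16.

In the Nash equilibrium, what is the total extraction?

57

Mine Nadir's profit: π = x_{Nadir}(98 − (x_{Nadir} + x_{Largo})) − 9x_{Nadir}.
∂π/∂x_{Nadir} = 89 − 2x_{Nadir} − x_{Largo} = 0, so x_{Nadir} = 44.5 − 0.5x_{Largo}.
By the same steps for Largo: x_{Largo} = 41 − 0.5x_{Nadir}.
Substituting the second reaction function into the first: x_{Nadir} = 44.5 − 0.5(41 − 0.5x_{Nadir}), which gives 0.75x_{Nadir} = 24 ⇒ x_{Nadir} = 32.
Then x_{Largo} = 41 − 0.5·32 = 25.
Total extraction: 32 + 25 = 57.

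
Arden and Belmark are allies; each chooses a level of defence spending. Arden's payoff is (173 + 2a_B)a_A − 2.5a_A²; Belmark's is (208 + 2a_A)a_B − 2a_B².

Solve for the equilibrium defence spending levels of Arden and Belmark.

Expanding Arden's payoff: 173a_A + 2a_Ba_A − 2.5a_A².
∂π/∂a_A = 173 + 2a_B − 5a_A = 0, so a_A = 34.6 + 0.4a_B.
Likewise for Belmark: a_B = 52 + 0.5a_A.
Substituting the second reaction function into the first: a_A = 34.6 + 0.4(52 + 0.5a_A), which gives 0.8a_A = 55.4 ⇒ a_A = 69.25.
Then a_B = 52 + 0.5·69.25 = 86.625.

69.25, 86.625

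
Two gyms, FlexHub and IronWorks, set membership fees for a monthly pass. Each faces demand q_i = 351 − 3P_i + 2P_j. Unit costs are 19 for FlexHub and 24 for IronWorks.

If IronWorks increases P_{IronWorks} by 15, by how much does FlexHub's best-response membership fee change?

FlexHub's profit: π = (P_{FlexHub} − 19)(351 − 3P_{FlexHub} + 2P_{IronWorks}).
∂π/∂P_{FlexHub} = 408 − 6P_{FlexHub} + 2P_{IronWorks} = 0 ⇒ P_{FlexHub} = 68 + (1/3)P_{IronWorks}.
The reaction-function slope is 1/3, so a 15-unit rise in P_{IronWorks} moves P_{FlexHub} by 1/3 × 15 = 5. FlexHub's best response rises — the actions are strategic complements.

5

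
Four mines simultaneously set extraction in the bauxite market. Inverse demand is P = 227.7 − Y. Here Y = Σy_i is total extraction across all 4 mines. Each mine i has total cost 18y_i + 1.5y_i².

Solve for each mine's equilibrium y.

26.2125

A representative mine's profit is π_i = y_i(227.7 − Y) − 18y_i − 1.5y_i², with Y = y_i + Σ_{j≠i} y_j.
First-order condition: 209.7 − 5y_i − Σ_{j≠i} y_j = 0.
Imposing symmetry (y_j = y for all j) turns Σ_{j≠i} y_j into 3y, so 209.7 = 8y and y = 26.2125.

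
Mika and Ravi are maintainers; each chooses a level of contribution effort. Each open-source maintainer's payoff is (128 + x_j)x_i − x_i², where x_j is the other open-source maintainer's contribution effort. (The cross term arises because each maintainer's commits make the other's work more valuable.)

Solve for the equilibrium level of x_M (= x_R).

128

Mika's payoff is (128 + x_R)x_M − x_M².
∂π/∂x_M = 128 + x_R − 2x_M = 0, so x_M = 64 + 0.5x_R.
The game is symmetric, so in equilibrium x_R = x_M: the reaction function gives 0.5x_M = 64, hence x_M = 128.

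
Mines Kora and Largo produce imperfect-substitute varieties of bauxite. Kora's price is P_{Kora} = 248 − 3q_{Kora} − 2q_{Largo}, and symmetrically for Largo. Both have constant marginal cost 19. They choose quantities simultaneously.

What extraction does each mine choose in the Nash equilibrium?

Mine Kora's profit: π = q_{Kora}(248 − 3q_{Kora} − 2q_{Largo}) − 19q_{Kora}.
∂π/∂q_{Kora} = 229 − 6q_{Kora} − 2q_{Largo} = 0 ⇒ q_{Kora} = 229/6 − (1/3)q_{Largo}.
The game is symmetric, so in equilibrium q_{Largo} = q_{Kora}: the reaction function gives (4/3)q_{Kora} = 229/6, hence q_{Kora} = 28.625.

28.625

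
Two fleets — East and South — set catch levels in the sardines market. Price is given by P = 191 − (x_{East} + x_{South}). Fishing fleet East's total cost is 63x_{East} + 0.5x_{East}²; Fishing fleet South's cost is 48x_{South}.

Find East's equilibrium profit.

766.14

Fishing fleet East's profit: π = x_{East}(191 − (x_{East} + x_{South})) − 63x_{East} − 0.5x_{East}².
∂π/∂x_{East} = 128 − 3x_{East} − x_{South} = 0, so x_{East} = 128/3 − (1/3)x_{South}.
For South: ∂π/∂x_{South} = 143 − 2x_{South} − x_{East} = 0 ⇒ x_{South} = 71.5 − 0.5x_{East}.
Solving the two reaction functions simultaneously: (1 − (−1/3)(−0.5))x_{East} = 128/3 − (1/3)·71.5, so (5/6)x_{East} = 113/6 and x_{East} = 22.6.
Then x_{South} = 71.5 − 0.5·22.6 = 60.2.
Price P = 191 − 82.8 = 108.2.
East's profit: (108.2 − 63)·22.6 − 0.5(22.6)² = 766.14.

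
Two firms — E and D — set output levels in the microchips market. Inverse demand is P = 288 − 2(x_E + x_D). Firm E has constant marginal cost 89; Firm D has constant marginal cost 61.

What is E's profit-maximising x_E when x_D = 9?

45.25

Firm E's profit: π = x_E(288 − 2(x_E + x_D)) − 89x_E.
∂π/∂x_E = 199 − 4x_E − 2x_D = 0, so x_E = 49.75 − 0.5x_D.
At x_D = 9: x_E = 49.75 − 0.5·9 = 45.25.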